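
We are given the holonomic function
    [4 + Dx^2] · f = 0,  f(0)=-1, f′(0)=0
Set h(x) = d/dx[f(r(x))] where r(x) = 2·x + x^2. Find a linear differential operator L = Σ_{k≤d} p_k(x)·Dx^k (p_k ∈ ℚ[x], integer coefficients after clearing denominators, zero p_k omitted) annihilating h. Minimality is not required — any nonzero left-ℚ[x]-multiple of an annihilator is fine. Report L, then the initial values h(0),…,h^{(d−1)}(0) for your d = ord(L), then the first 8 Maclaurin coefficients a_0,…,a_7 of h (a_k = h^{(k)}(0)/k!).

L = (19 + 64·x + 96·x^2 + 64·x^3 + 16·x^4) + (-3 - 3·x)·Dx + (1 + 2·x + x^2)·Dx^2  (order 2).
h: a_k = 0, 16, 24, -104/3, -320/3, -928/15, 1232/15, 47984/315, …
ICs: h(0) = 0, h′(0) = 16.

f: a_k = -1, 0, 2, 0, -2/3, 0, 4/45, 0, …
Substitute x→r, Dx→(1/r')Dx; clear ⇒ L₀.
h=h₀': d/dx-closure on L₀ ⇒ L.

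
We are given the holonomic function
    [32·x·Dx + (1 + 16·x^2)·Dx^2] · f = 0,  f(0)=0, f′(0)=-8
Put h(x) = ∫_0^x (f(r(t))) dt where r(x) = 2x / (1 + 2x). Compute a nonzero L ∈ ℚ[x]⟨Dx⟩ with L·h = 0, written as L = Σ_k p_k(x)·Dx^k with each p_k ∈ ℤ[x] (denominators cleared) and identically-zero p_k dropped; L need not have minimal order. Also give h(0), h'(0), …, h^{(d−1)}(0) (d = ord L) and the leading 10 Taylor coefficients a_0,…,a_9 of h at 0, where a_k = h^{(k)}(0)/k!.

f: a_k = 0, -8, 0, 128/3, 0, -2048/5, 0, 32768/7, 0, -524288/9, …
h₀=f(r): pull back L_f along r ⇒ L₀.
∫: right-multiply L₀ by Dx.
L = (4 + 136·x)·Dx^2 + (1 + 4·x + 68·x^2)·Dx^3  (order 3).
h: a_k = 0, 0, -8, 32/3, 208/3, -384, -12928/15, 312832/21, -93056/7, -1648640/3, …
ICs: h(0) = 0, h′(0) = 0, h′′(0) = -16.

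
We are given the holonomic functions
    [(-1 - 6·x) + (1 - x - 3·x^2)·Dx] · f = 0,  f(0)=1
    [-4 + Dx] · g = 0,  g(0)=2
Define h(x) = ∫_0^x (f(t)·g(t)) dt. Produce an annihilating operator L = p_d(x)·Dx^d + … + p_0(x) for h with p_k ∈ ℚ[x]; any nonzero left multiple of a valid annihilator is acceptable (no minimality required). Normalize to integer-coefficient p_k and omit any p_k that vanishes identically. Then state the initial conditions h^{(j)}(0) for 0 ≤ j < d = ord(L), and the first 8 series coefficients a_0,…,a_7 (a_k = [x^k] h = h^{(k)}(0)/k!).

f: a_k = 1, 1, 4, 7, 19, 40, 97, 217, …
g: a_k = 2, 8, 16, 64/3, 64/3, 256/15, 512/45, 2048/315, …
L₀ := L_f ⊗_s L_g (sym. prod.), ord ≤ 1.
∫: right-multiply L₀ by Dx.
L = (5 + 2·x - 12·x^2)·Dx + (-1 + x + 3·x^2)·Dx^2  (order 2).
h: a_k = 0, 2, 5, 32/3, 125/6, 602/15, 3508/45, 1390/9, …
ICs: h(0) = 0, h′(0) = 2.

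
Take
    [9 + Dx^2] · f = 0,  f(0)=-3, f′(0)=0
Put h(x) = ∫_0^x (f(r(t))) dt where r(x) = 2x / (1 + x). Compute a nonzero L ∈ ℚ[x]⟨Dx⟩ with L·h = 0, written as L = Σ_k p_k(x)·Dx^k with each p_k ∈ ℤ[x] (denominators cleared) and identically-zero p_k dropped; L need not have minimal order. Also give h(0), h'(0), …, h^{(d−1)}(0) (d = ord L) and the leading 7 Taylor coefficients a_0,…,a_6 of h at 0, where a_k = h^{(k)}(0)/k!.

L = 36·Dx + (2 + 6·x + 6·x^2 + 2·x^3)·Dx^2 + (1 + 4·x + 6·x^2 + 4·x^3 + x^4)·Dx^3  (order 3).
h: a_k = 0, -3, 0, 18, -27, 0, 72, …
ICs: h(0) = 0, h′(0) = -3, h′′(0) = 0.

f: a_k = -3, 0, 27/2, 0, -81/8, 0, 243/80, …
Change of var in L_f (x↦r) gives L₀.
Integrate: L := L₀·Dx.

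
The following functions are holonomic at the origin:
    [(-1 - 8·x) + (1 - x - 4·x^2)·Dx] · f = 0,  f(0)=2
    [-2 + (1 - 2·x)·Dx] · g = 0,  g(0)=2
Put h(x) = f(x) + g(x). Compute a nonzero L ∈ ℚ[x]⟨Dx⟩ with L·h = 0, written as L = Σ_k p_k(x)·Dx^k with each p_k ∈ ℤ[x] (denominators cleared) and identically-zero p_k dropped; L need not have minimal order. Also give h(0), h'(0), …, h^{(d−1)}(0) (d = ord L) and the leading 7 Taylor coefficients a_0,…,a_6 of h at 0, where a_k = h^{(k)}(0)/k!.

L = (12 - 48·x + 192·x^2 - 128·x^3) + (-2 - 96·x^2 + 352·x^3 - 256·x^4)·Dx + (-1 + 11·x - 30·x^2 + 80·x^4 - 64·x^5)·Dx^2  (order 2).
h: a_k = 4, 6, 18, 34, 90, 194, 490, …
ICs: h(0) = 4, h′(0) = 6.

f: a_k = 2, 2, 10, 18, 58, 130, 362, …
g: a_k = 2, 4, 8, 16, 32, 64, 128, …
h₀=f+g: left-lcm gives L₀, ord ≤ 2.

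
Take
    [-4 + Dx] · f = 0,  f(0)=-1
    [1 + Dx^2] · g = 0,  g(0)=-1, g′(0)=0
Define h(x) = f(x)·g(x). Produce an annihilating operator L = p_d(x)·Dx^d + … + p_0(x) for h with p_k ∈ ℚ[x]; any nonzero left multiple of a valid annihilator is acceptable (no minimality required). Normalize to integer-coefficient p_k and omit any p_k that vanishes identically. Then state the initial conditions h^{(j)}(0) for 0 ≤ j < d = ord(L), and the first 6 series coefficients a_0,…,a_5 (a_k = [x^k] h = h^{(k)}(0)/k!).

L = 17 - 8·Dx + Dx^2  (order 2).
h: a_k = 1, 4, 15/2, 26/3, 161/24, 101/30, …
ICs: h(0) = 1, h′(0) = 4.

f: a_k = -1, -4, -8, -32/3, -32/3, -128/15, …
g: a_k = -1, 0, 1/2, 0, -1/24, 0, …
L₀ := L_f ⊗_s L_g (sym. prod.), ord ≤ 2.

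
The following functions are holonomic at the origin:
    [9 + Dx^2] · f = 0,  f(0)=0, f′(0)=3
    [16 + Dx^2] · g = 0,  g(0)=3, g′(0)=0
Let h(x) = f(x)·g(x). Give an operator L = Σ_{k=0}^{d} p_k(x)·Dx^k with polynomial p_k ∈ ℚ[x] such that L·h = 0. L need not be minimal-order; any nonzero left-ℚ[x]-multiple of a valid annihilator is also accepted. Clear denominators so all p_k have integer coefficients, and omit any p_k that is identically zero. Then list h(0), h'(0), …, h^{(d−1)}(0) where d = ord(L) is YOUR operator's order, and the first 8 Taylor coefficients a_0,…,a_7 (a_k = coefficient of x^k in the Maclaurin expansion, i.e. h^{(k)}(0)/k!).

L = 49 + 50·Dx^2 + Dx^4  (order 4).
h: a_k = 0, 9, 0, -171/2, 0, 8403/40, 0, -137257/560, …
ICs: h(0) = 0, h′(0) = 9, h′′(0) = 0, h′′′(0) = -513.

f: a_k = 0, 3, 0, -9/2, 0, 81/40, 0, -243/560, …
g: a_k = 3, 0, -24, 0, 32, 0, -256/15, 0, …
Sym-product of L_f,L_g gives L₀ (≤ ord 4).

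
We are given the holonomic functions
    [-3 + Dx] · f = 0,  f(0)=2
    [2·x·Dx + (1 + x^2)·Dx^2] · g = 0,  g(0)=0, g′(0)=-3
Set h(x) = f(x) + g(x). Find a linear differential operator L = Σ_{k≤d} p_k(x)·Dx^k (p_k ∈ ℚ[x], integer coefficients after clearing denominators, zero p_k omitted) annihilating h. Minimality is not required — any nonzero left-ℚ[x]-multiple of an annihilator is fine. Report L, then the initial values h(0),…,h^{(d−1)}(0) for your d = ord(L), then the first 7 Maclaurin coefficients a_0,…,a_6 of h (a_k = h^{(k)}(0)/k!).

f: a_k = 2, 6, 9, 9, 27/4, 81/20, 81/40, …
g: a_k = 0, -3, 0, 1, 0, -3/5, 0, …
Weyl lclm of L_f,L_g ⇒ L₀ (ord ≤ 3).
L = (6 - 18·x - 18·x^2 - 18·x^3)·Dx + (-11 - 12·x^2 - 9·x^4)·Dx^2 + (3 + 2·x + 6·x^2 + 2·x^3 + 3·x^4)·Dx^3  (order 3).
h: a_k = 2, 3, 9, 10, 27/4, 69/20, 81/40, …
ICs: h(0) = 2, h′(0) = 3, h′′(0) = 18.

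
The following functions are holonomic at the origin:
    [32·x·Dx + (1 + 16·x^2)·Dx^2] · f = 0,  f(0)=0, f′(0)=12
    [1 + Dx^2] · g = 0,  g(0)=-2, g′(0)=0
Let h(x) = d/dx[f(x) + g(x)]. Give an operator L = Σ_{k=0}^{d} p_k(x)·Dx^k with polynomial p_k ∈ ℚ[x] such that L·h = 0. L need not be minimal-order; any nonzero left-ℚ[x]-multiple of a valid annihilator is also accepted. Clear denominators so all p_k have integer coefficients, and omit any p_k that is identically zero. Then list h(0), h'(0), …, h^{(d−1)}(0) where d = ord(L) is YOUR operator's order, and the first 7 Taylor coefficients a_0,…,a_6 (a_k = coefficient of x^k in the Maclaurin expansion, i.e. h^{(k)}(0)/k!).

L = (-6112·x + 99328·x^3 + 8192·x^5) + (-31 + 1072·x^2 + 25344·x^4 + 4096·x^6)·Dx + (-6112·x + 99328·x^3 + 8192·x^5)·Dx^2 + (-31 + 1072·x^2 + 25344·x^4 + 4096·x^6)·Dx^3  (order 3).
h: a_k = 12, 2, -192, -1/3, 3072, 1/60, -49152, …
ICs: h(0) = 12, h′(0) = 2, h′′(0) = -384.

f: a_k = 0, 12, 0, -64, 0, 3072/5, 0, …
g: a_k = -2, 0, 1, 0, -1/12, 0, 1/360, …
L₀ := lclm(L_f,L_g); ord L₀ ≤ 2+2.
h=h₀': d/dx-closure on L₀ ⇒ L.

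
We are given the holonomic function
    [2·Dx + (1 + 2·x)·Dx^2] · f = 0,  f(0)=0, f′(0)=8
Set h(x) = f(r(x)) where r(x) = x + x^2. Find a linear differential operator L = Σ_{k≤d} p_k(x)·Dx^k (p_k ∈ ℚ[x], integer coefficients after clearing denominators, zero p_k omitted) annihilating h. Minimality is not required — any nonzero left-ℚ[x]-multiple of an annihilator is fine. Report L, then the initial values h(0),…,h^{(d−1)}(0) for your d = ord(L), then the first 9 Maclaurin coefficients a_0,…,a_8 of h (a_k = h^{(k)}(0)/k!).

L = (4·x + 4·x^2)·Dx + (1 + 4·x + 6·x^2 + 4·x^3)·Dx^2  (order 2).
h: a_k = 0, 8, 0, -16/3, 8, -32/5, 0, 64/7, -16, …
ICs: h(0) = 0, h′(0) = 8.

f: a_k = 0, 8, -8, 32/3, -16, 128/5, -128/3, 512/7, -128, …
f∘r: x↦r, Dx↦Dx/r' in L_f ⇒ L₀.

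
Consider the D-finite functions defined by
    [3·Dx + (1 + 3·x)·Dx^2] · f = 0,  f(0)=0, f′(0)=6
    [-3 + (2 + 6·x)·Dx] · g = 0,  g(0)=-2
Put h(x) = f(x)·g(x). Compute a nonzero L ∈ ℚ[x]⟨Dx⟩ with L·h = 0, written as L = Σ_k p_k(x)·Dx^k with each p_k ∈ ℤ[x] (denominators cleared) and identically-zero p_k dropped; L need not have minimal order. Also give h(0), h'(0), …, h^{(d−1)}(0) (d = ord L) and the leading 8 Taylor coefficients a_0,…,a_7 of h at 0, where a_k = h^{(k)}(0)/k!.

L = 9 + (4 + 24·x + 36·x^2)·Dx^2  (order 2).
h: a_k = 0, -12, 0, 9/2, -27/2, 5751/160, -7533/80, 2218347/8960, …
ICs: h(0) = 0, h′(0) = -12.

f: a_k = 0, 6, -9, 18, -81/2, 486/5, -243, 4374/7, …
g: a_k = -2, -3, 9/4, -27/8, 405/64, -1701/128, 15309/512, -72171/1024, …
h₀=f·g: eliminate ⇒ L₀, order ≤ 2·1.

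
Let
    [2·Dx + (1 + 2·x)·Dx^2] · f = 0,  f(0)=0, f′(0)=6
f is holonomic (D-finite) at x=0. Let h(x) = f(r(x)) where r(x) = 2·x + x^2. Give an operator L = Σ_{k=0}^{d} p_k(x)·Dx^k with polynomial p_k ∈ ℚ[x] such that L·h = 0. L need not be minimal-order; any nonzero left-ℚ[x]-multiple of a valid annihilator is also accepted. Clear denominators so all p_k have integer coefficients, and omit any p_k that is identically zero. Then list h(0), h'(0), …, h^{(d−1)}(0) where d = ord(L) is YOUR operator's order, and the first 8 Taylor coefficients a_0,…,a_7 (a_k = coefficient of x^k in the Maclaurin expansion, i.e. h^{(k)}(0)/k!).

L = (3 + 4·x + 2·x^2)·Dx + (1 + 5·x + 6·x^2 + 2·x^3)·Dx^2  (order 2).
h: a_k = 0, 12, -18, 40, -102, 1392/5, -792, 16224/7, …
ICs: h(0) = 0, h′(0) = 12.

f: a_k = 0, 6, -6, 8, -12, 96/5, -32, 384/7, …
Change of var in L_f (x↦r) gives L₀.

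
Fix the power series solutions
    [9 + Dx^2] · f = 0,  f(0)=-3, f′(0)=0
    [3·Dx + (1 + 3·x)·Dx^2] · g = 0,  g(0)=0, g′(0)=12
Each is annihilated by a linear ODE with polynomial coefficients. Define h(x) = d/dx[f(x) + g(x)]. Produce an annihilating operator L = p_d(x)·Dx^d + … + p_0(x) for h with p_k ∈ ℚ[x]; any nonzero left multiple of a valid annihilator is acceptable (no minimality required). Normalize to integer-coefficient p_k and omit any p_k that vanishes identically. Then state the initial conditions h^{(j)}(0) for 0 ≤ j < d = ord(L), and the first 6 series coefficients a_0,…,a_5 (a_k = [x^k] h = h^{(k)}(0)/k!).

f: a_k = -3, 0, 27/2, 0, -81/8, 0, …
g: a_k = 0, 12, -18, 36, -81, 972/5, …
Sum ⇒ L₀ = lclm(L_f,L_g) in ℚ(x)⟨Dx⟩.
h=h₀': d/dx-closure on L₀ ⇒ L.
L = (63 + 54·x + 81·x^2) + (9 + 45·x + 81·x^2 + 81·x^3)·Dx + (7 + 6·x + 9·x^2)·Dx^2 + (1 + 5·x + 9·x^2 + 9·x^3)·Dx^3  (order 3).
h: a_k = 12, -9, 108, -729/2, 972, -115911/40, …
ICs: h(0) = 12, h′(0) = -9, h′′(0) = 216.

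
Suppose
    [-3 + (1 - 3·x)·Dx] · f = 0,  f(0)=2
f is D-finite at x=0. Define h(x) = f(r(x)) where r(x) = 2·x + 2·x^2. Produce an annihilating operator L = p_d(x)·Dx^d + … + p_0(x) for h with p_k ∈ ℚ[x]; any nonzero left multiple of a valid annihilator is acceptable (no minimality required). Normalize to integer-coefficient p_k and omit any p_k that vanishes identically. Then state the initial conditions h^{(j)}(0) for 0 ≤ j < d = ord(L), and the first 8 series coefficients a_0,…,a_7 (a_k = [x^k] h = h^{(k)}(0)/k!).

L = (6 + 12·x) + (-1 + 6·x + 6·x^2)·Dx  (order 1).
h: a_k = 2, 12, 84, 576, 3960, 27216, 187056, 1285632, …
ICs: h(0) = 2.

f: a_k = 2, 6, 18, 54, 162, 486, 1458, 4374, …
Substitute x→r, Dx→(1/r')Dx; clear ⇒ L₀.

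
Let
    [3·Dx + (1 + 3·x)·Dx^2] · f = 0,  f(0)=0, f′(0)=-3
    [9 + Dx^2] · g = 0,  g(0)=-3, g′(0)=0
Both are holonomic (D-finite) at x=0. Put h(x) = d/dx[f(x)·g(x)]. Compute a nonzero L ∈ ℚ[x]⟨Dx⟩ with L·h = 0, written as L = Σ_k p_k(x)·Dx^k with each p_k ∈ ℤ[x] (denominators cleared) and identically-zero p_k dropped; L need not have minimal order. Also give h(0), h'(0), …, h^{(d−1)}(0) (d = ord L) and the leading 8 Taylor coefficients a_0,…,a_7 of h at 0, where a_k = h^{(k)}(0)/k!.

L = (-675 - 3564·x - 10206·x^2 + 8748·x^3 + 94041·x^4 + 157464·x^5 + 78732·x^6) + (-216 - 864·x + 1620·x^2 + 14580·x^3 + 29160·x^4 + 17496·x^5)·Dx + (-84 - 396·x - 378·x^2 + 5832·x^3 + 23814·x^4 + 34992·x^5 + 17496·x^6)·Dx^2 + (-24 - 96·x + 180·x^2 + 1620·x^3 + 3240·x^4 + 1944·x^5)·Dx^3 + (-1 + 84·x^2 + 540·x^3 + 1485·x^4 + 1944·x^5 + 972·x^6)·Dx^4  (order 4).
h: a_k = 9, -27, -81/2, 0, 2187/8, -6561/8, 203391/80, -80919/10, …
ICs: h(0) = 9, h′(0) = -27, h′′(0) = -81, h′′′(0) = 0.

f: a_k = 0, -3, 9/2, -9, 81/4, -243/5, 243/2, -2187/7, …
g: a_k = -3, 0, 27/2, 0, -81/8, 0, 243/80, 0, …
f·g: L₀ = L_f ⊗_s L_g, ord ≤ 2·2.
h₀' ⇒ L via d/dx closure of L₀.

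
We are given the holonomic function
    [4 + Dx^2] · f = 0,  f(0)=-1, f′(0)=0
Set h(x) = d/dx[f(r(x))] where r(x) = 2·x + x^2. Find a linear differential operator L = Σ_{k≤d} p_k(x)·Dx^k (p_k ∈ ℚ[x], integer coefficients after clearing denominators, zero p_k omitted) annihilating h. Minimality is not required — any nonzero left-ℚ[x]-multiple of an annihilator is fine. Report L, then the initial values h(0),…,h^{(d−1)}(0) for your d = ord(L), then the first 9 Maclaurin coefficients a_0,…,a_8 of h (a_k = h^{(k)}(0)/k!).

f: a_k = -1, 0, 2, 0, -2/3, 0, 4/45, 0, -2/315, …
Substitute x→r, Dx→(1/r')Dx; clear ⇒ L₀.
h=h₀': d/dx-closure on L₀ ⇒ L.
L = (19 + 64·x + 96·x^2 + 64·x^3 + 16·x^4) + (-3 - 3·x)·Dx + (1 + 2·x + x^2)·Dx^2  (order 2).
h: a_k = 0, 16, 24, -104/3, -320/3, -928/15, 1232/15, 47984/315, 2432/35, …
ICs: h(0) = 0, h′(0) = 16.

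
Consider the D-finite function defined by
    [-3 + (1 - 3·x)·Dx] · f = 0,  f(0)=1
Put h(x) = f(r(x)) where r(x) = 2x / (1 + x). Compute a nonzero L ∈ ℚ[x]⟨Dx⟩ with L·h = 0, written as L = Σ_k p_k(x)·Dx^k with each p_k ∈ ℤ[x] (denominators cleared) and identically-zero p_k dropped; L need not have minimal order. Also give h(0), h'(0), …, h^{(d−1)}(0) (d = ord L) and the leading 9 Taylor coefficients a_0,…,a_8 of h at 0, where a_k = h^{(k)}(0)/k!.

f: a_k = 1, 3, 9, 27, 81, 243, 729, 2187, 6561, …
Substitute x→r, Dx→(1/r')Dx; clear ⇒ L₀.
L = 6 + (-1 + 4·x + 5·x^2)·Dx  (order 1).
h: a_k = 1, 6, 30, 150, 750, 3750, 18750, 93750, 468750, …
ICs: h(0) = 1.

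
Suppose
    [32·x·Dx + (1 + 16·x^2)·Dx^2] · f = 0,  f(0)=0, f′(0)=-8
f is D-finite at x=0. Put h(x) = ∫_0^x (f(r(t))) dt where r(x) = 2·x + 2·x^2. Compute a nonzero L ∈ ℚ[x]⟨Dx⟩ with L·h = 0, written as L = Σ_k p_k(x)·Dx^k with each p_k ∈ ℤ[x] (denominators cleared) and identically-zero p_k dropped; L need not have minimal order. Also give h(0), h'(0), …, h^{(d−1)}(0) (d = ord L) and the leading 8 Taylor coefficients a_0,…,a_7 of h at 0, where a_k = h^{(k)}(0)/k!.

f: a_k = 0, -8, 0, 128/3, 0, -2048/5, 0, 32768/7, …
Change of var in L_f (x↦r) gives L₀.
h=∫h₀ ⇒ L = L₀·Dx.
L = (-2 + 128·x + 512·x^2 + 768·x^3 + 384·x^4)·Dx^2 + (1 + 2·x + 64·x^2 + 256·x^3 + 320·x^4 + 128·x^5)·Dx^3  (order 3).
h: a_k = 0, 0, -8, -16/3, 256/3, 1024/5, -30208/15, -195584/21, …
ICs: h(0) = 0, h′(0) = 0, h′′(0) = -16.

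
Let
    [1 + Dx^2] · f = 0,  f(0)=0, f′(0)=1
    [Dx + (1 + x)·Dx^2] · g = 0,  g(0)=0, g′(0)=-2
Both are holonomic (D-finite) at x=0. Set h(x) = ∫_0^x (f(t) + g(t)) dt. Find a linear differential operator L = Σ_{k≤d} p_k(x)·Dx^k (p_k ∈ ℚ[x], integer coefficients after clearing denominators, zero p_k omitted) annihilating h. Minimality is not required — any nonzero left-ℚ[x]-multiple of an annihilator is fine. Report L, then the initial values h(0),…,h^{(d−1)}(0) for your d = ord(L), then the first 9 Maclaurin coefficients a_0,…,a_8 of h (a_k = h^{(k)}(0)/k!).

L = (7 + 2·x + x^2)·Dx^2 + (3 + 5·x + 3·x^2 + x^3)·Dx^3 + (7 + 2·x + x^2)·Dx^4 + (3 + 5·x + 3·x^2 + x^3)·Dx^5  (order 5).
h: a_k = 0, 0, -1/2, 1/3, -5/24, 1/10, -47/720, 1/21, -1441/40320, …
ICs: h(0) = 0, h′(0) = 0, h′′(0) = -1, h′′′(0) = 2, h′′′′(0) = -5.

f: a_k = 0, 1, 0, -1/6, 0, 1/120, 0, -1/5040, 0, …
g: a_k = 0, -2, 1, -2/3, 1/2, -2/5, 1/3, -2/7, 1/4, …
h₀=f+g: left-lcm gives L₀, ord ≤ 4.
Integrate: L := L₀·Dx.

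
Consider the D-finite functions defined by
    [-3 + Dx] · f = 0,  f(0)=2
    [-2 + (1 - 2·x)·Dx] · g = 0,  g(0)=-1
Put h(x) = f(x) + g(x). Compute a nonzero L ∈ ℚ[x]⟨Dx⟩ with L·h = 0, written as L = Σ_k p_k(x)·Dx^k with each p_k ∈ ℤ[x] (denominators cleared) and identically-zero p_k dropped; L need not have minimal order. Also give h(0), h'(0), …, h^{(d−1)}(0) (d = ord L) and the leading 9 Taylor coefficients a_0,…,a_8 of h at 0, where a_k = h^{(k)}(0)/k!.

L = (6 + 36·x) + (1 - 36·x + 36·x^2)·Dx + (-1 + 8·x - 12·x^2)·Dx^2  (order 2).
h: a_k = 1, 4, 5, 1, -37/4, -559/20, -2479/40, -35597/280, -572711/2240, …
ICs: h(0) = 1, h′(0) = 4.

f: a_k = 2, 6, 9, 9, 27/4, 81/20, 81/40, 243/280, 729/2240, …
g: a_k = -1, -2, -4, -8, -16, -32, -64, -128, -256, …
Sum ⇒ L₀ = lclm(L_f,L_g) in ℚ(x)⟨Dx⟩.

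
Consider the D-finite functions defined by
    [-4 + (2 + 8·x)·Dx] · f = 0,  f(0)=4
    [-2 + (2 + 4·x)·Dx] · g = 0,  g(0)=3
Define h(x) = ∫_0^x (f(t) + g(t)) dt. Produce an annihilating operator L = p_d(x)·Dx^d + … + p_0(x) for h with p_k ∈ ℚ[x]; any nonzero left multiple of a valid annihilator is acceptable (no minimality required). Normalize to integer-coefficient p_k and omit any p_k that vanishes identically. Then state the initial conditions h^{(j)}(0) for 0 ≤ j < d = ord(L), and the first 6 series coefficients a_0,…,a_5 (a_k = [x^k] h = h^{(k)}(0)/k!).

f: a_k = 4, 8, -8, 16, -40, 112, …
g: a_k = 3, 3, -3/2, 3/2, -15/8, 21/8, …
L₀ := lclm(L_f,L_g); ord L₀ ≤ 1+1.
h=∫₀ˣh₀: take L = L₀·Dx.
L = -2·Dx + (3 + 8·x)·Dx^2 + (1 + 6·x + 8·x^2)·Dx^3  (order 3).
h: a_k = 0, 7, 11/2, -19/6, 35/8, -67/8, …
ICs: h(0) = 0, h′(0) = 7, h′′(0) = 11.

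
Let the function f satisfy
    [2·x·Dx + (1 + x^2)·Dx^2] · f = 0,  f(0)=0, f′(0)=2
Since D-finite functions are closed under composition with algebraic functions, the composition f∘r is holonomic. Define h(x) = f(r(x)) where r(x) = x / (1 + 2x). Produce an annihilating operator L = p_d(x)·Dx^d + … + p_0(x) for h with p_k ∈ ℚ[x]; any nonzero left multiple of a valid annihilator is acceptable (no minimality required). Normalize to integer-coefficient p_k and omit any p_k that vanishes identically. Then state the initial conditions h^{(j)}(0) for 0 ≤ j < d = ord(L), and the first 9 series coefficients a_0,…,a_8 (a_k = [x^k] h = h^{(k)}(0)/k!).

L = (4 + 10·x)·Dx + (1 + 4·x + 5·x^2)·Dx^2  (order 2).
h: a_k = 0, 2, -4, 22/3, -12, 82/5, -44/3, -58/7, 84, …
ICs: h(0) = 0, h′(0) = 2.

f: a_k = 0, 2, 0, -2/3, 0, 2/5, 0, -2/7, 0, …
Substitute x→r, Dx→(1/r')Dx; clear ⇒ L₀.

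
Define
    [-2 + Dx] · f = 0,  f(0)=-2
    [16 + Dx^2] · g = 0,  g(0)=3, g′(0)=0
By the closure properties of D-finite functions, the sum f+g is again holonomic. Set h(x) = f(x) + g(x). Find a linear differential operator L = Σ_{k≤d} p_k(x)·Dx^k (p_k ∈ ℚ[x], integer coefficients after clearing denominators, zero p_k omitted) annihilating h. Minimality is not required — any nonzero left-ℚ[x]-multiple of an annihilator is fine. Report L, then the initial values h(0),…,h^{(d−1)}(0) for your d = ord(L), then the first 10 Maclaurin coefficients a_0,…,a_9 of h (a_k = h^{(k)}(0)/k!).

f: a_k = -2, -4, -4, -8/3, -4/3, -8/15, -8/45, -16/315, -4/315, -8/2835, …
g: a_k = 3, 0, -24, 0, 32, 0, -256/15, 0, 512/105, 0, …
Sum ⇒ L₀ = lclm(L_f,L_g) in ℚ(x)⟨Dx⟩.
L = -32 + 16·Dx - 2·Dx^2 + Dx^3  (order 3).
h: a_k = 1, -4, -28, -8/3, 92/3, -8/15, -776/45, -16/315, 1532/315, -8/2835, …
ICs: h(0) = 1, h′(0) = -4, h′′(0) = -56.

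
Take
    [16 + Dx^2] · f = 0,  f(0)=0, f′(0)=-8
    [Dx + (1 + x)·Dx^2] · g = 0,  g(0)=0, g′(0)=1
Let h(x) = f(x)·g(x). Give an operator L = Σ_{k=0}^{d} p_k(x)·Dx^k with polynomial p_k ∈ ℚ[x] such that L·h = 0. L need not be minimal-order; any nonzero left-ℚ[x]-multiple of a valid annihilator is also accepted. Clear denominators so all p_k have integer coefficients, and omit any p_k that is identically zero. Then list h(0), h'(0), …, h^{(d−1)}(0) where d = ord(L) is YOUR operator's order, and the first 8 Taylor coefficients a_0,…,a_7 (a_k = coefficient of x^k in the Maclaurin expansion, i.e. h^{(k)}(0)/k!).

L = (15072 + 62976·x + 97024·x^2 + 65536·x^3 + 16384·x^4) + (1984 + 6080·x + 6144·x^2 + 2048·x^3)·Dx + (1950 + 8000·x + 12192·x^2 + 8192·x^3 + 2048·x^4)·Dx^2 + (124 + 380·x + 384·x^2 + 128·x^3)·Dx^3 + (63 + 254·x + 383·x^2 + 256·x^3 + 64·x^4)·Dx^4  (order 4).
h: a_k = 0, 0, -8, 4, 56/3, -26/3, -104/9, 68/15, …
ICs: h(0) = 0, h′(0) = 0, h′′(0) = -16, h′′′(0) = 24.

f: a_k = 0, -8, 0, 64/3, 0, -256/15, 0, 2048/315, …
g: a_k = 0, 1, -1/2, 1/3, -1/4, 1/5, -1/6, 1/7, …
f·g: L₀ = L_f ⊗_s L_g, ord ≤ 2·2.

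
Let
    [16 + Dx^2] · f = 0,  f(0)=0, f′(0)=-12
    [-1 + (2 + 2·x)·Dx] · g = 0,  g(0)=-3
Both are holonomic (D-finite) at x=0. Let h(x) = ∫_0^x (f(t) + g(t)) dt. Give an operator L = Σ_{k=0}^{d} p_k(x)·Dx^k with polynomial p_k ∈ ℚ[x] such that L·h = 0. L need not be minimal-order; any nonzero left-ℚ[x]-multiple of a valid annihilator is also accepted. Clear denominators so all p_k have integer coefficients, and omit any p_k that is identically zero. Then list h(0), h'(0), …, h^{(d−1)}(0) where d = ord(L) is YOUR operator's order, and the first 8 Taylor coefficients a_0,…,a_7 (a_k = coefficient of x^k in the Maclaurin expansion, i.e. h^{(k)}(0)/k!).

L = (-1072 - 2048·x - 1024·x^2)·Dx + (2016 + 6112·x + 6144·x^2 + 2048·x^3)·Dx^2 + (-67 - 128·x - 64·x^2)·Dx^3 + (126 + 382·x + 384·x^2 + 128·x^3)·Dx^4  (order 4).
h: a_k = 0, -3, -27/4, 1/8, 509/64, 3/128, -32873/7680, 9/1024, …
ICs: h(0) = 0, h′(0) = -3, h′′(0) = -27/2, h′′′(0) = 3/4.

f: a_k = 0, -12, 0, 32, 0, -128/5, 0, 1024/105, …
g: a_k = -3, -3/2, 3/8, -3/16, 15/128, -21/256, 63/1024, -99/2048, …
Sum ⇒ L₀ = lclm(L_f,L_g) in ℚ(x)⟨Dx⟩.
∫: right-multiply L₀ by Dx.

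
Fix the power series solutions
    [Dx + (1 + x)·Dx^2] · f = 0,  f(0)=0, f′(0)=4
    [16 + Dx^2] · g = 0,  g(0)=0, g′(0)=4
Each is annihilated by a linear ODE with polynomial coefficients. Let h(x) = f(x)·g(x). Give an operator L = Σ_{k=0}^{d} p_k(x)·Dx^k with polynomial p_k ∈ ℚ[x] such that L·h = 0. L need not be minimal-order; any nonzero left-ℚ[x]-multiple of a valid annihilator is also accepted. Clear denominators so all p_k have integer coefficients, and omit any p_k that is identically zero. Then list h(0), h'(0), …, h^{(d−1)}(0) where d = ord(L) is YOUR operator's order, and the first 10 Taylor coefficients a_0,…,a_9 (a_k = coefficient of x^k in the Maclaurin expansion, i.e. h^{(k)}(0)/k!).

L = (15072 + 62976·x + 97024·x^2 + 65536·x^3 + 16384·x^4) + (1984 + 6080·x + 6144·x^2 + 2048·x^3)·Dx + (1950 + 8000·x + 12192·x^2 + 8192·x^3 + 2048·x^4)·Dx^2 + (124 + 380·x + 384·x^2 + 128·x^3)·Dx^3 + (63 + 254·x + 383·x^2 + 256·x^3 + 64·x^4)·Dx^4  (order 4).
h: a_k = 0, 0, 16, -8, -112/3, 52/3, 208/9, -136/15, -496/63, 194/63, …
ICs: h(0) = 0, h′(0) = 0, h′′(0) = 32, h′′′(0) = -48.

f: a_k = 0, 4, -2, 4/3, -1, 4/5, -2/3, 4/7, -1/2, 4/9, …
g: a_k = 0, 4, 0, -32/3, 0, 128/15, 0, -1024/315, 0, 2048/2835, …
h₀=f·g: eliminate ⇒ L₀, order ≤ 2·2.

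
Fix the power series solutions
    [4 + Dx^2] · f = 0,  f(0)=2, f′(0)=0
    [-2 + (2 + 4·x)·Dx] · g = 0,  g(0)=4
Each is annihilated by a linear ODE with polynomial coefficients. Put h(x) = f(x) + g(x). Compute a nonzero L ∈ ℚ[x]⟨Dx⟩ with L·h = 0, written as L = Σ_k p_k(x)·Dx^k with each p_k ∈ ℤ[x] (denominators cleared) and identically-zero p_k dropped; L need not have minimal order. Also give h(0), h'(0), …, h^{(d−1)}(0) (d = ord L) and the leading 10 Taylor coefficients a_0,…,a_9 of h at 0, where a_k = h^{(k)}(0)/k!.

L = (-28 - 64·x - 64·x^2) + (12 + 88·x + 192·x^2 + 128·x^3)·Dx + (-7 - 16·x - 16·x^2)·Dx^2 + (3 + 22·x + 48·x^2 + 32·x^3)·Dx^3  (order 3).
h: a_k = 6, 4, -6, 2, -7/6, 7/2, -977/180, 33/4, -135007/10080, 715/32, …
ICs: h(0) = 6, h′(0) = 4, h′′(0) = -12.

f: a_k = 2, 0, -4, 0, 4/3, 0, -8/45, 0, 4/315, 0, …
g: a_k = 4, 4, -2, 2, -5/2, 7/2, -21/4, 33/4, -429/32, 715/32, …
Sum ⇒ L₀ = lclm(L_f,L_g) in ℚ(x)⟨Dx⟩.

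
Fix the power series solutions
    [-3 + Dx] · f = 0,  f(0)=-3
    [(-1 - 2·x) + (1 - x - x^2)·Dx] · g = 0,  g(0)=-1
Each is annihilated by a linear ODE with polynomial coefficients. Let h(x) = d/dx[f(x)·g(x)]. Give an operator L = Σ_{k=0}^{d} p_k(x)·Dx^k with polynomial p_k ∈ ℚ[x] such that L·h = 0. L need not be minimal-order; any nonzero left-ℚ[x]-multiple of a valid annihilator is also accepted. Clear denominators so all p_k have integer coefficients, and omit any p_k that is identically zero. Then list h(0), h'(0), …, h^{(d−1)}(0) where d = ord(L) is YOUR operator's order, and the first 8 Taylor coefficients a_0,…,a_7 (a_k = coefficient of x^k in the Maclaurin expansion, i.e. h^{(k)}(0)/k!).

f: a_k = -3, -9, -27/2, -27/2, -81/8, -243/40, -243/80, -729/560, …
g: a_k = -1, -1, -2, -3, -5, -8, -13, -21, …
Product ⇒ symmetric product L₀, ord ≤ 1.
Differentiate: ansatz ord ≤ ord L₀ ⇒ L.
L = (19 - 6·x - 21·x^2 + 6·x^3 + 9·x^4) + (-4 + 5·x + 6·x^2 - 4·x^3 - 3·x^4)·Dx  (order 1).
h: a_k = 12, 57, 162, 741/2, 1527/2, 59607/40, 56331/20, 2917443/560, …
ICs: h(0) = 12.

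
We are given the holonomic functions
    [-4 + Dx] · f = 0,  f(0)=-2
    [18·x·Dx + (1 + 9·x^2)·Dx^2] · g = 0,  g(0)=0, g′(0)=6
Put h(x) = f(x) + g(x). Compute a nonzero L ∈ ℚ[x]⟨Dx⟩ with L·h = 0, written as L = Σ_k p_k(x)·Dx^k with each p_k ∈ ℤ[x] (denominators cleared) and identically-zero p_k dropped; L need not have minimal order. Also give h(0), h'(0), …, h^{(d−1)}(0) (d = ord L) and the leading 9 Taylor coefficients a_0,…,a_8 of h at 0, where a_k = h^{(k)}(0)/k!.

L = (36 - 144·x - 972·x^2 - 1296·x^3)·Dx + (-17 + 99·x^2 - 648·x^4)·Dx^2 + (2 + 9·x + 36·x^2 + 81·x^3 + 162·x^4)·Dx^3  (order 3).
h: a_k = -2, -2, -16, -118/3, -64/3, 1202/15, -512/45, -198878/315, -1024/315, …
ICs: h(0) = -2, h′(0) = -2, h′′(0) = -32.

f: a_k = -2, -8, -16, -64/3, -64/3, -256/15, -512/45, -2048/315, -1024/315, …
g: a_k = 0, 6, 0, -18, 0, 486/5, 0, -4374/7, 0, …
f+g: L₀ = lclm(L_f,L_g), ord ≤ 1+2.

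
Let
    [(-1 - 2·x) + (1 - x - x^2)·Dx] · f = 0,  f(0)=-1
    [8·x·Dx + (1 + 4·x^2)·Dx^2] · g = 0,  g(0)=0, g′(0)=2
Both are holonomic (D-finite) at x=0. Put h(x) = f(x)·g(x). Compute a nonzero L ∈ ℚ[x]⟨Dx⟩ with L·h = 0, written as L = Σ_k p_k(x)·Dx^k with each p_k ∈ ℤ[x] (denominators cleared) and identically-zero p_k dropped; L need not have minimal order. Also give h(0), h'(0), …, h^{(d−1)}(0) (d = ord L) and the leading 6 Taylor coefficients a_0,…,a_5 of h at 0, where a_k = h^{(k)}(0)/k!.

L = (2 + 8·x + 24·x^2) + (2 - 4·x + 16·x^2 + 24·x^3)·Dx + (-1 + x - 3·x^2 + 4·x^3 + 4·x^4)·Dx^2  (order 2).
h: a_k = 0, -2, -2, -4/3, -10/3, -166/15, …
ICs: h(0) = 0, h′(0) = -2.

f: a_k = -1, -1, -2, -3, -5, -8, …
g: a_k = 0, 2, 0, -8/3, 0, 32/5, …
Product ⇒ symmetric product L₀, ord ≤ 2.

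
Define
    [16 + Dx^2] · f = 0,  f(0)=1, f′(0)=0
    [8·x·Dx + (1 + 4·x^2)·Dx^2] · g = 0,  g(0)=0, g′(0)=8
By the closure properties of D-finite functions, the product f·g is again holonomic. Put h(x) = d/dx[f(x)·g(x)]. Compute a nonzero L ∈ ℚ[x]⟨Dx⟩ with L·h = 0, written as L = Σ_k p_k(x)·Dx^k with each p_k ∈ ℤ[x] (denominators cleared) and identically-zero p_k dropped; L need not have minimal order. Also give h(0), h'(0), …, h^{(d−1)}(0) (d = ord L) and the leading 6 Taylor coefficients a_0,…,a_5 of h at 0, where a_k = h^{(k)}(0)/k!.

L = (4096 + 58368·x^2 + 354304·x^4 + 983040·x^6 + 1867776·x^8 + 2621440·x^10 + 2097152·x^12) + (1984·x + 30208·x^3 + 158720·x^5 + 409600·x^7 + 655360·x^9 + 524288·x^11)·Dx + (336 + 5216·x^2 + 34560·x^4 + 114176·x^6 + 249856·x^8 + 360448·x^10 + 262144·x^12)·Dx^2 + (124·x + 1888·x^3 + 9920·x^5 + 25600·x^7 + 40960·x^9 + 32768·x^11)·Dx^3 + (5 + 98·x^2 + 776·x^4 + 3296·x^6 + 8320·x^8 + 12288·x^10 + 8192·x^12)·Dx^4  (order 4).
h: a_k = 8, 0, -224, 0, 2944/3, 0, …
ICs: h(0) = 8, h′(0) = 0, h′′(0) = -448, h′′′(0) = 0.

f: a_k = 1, 0, -8, 0, 32/3, 0, …
g: a_k = 0, 8, 0, -32/3, 0, 128/5, …
h₀=f·g: eliminate ⇒ L₀, order ≤ 2·2.
Differentiate: ansatz ord ≤ ord L₀ ⇒ L.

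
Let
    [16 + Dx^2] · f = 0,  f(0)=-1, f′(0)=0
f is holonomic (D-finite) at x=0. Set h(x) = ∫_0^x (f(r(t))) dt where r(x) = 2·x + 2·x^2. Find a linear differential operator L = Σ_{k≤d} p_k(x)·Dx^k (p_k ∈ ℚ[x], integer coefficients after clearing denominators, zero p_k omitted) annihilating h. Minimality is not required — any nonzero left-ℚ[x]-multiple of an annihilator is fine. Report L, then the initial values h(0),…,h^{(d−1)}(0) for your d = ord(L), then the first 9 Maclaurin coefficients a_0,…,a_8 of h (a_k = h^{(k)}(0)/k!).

L = (64 + 384·x + 768·x^2 + 512·x^3)·Dx - 2·Dx^2 + (1 + 2·x)·Dx^3  (order 3).
h: a_k = 0, -1, 0, 32/3, 16, -416/15, -1024/9, -29696/315, 2816/15, …
ICs: h(0) = 0, h′(0) = -1, h′′(0) = 0.

f: a_k = -1, 0, 8, 0, -32/3, 0, 256/45, 0, -512/315, …
f∘r: x↦r, Dx↦Dx/r' in L_f ⇒ L₀.
h=∫h₀ ⇒ L = L₀·Dx.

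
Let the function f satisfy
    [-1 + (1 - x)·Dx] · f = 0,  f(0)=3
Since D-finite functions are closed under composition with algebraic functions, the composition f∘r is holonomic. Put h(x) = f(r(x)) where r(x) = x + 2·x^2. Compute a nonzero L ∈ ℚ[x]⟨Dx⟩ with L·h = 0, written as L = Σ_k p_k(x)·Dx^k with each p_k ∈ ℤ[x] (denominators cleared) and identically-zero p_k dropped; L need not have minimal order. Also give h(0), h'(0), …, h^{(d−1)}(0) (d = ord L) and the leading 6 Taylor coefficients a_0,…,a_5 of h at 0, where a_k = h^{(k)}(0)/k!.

L = (1 + 4·x) + (-1 + x + 2·x^2)·Dx  (order 1).
h: a_k = 3, 3, 9, 15, 33, 63, …
ICs: h(0) = 3.

f: a_k = 3, 3, 3, 3, 3, 3, …
Change of var in L_f (x↦r) gives L₀.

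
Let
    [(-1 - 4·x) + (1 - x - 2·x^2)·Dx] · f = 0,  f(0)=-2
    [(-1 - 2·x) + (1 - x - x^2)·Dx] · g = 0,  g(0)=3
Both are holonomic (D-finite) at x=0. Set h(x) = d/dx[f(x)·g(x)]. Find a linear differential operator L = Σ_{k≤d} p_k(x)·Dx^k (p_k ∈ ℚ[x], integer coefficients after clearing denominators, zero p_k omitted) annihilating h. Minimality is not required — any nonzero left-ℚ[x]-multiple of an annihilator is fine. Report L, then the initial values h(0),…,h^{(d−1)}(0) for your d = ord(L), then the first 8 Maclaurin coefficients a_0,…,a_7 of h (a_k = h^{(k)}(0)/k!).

L = (12 + 6·x - 36·x^2 - 112·x^3 + 36·x^4 + 180·x^5 + 80·x^6) + (-2 + 21·x^2 - 8·x^3 - 50·x^4 + 3·x^5 + 42·x^6 + 16·x^7)·Dx  (order 1).
h: a_k = -12, -72, -234, -720, -1920, -4932, -12012, -28512, …
ICs: h(0) = -12.

f: a_k = -2, -2, -6, -10, -22, -42, -86, -170, …
g: a_k = 3, 3, 6, 9, 15, 24, 39, 63, …
Sym-product of L_f,L_g gives L₀ (≤ ord 1).
h₀' ⇒ L via d/dx closure of L₀.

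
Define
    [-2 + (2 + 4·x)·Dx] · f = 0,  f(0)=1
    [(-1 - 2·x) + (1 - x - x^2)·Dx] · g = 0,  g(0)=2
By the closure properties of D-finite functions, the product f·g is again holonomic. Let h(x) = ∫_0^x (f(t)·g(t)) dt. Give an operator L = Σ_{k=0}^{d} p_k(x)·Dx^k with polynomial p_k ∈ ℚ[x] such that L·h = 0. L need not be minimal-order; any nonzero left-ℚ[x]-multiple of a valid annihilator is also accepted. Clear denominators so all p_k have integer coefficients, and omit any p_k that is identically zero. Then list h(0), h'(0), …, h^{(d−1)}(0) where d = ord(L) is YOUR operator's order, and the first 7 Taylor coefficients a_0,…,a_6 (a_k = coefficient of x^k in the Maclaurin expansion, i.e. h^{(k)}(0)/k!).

f: a_k = 1, 1, -1/2, 1/2, -5/8, 7/8, -21/16, …
g: a_k = 2, 2, 4, 6, 10, 16, 26, …
f·g: L₀ = L_f ⊗_s L_g, ord ≤ 1·1.
h=∫₀ˣh₀: take L = L₀·Dx.
L = (2 + 3·x + 3·x^2)·Dx + (-1 - x + 3·x^2 + 2·x^3)·Dx^2  (order 2).
h: a_k = 0, 2, 2, 5/3, 5/2, 11/4, 17/4, …
ICs: h(0) = 0, h′(0) = 2.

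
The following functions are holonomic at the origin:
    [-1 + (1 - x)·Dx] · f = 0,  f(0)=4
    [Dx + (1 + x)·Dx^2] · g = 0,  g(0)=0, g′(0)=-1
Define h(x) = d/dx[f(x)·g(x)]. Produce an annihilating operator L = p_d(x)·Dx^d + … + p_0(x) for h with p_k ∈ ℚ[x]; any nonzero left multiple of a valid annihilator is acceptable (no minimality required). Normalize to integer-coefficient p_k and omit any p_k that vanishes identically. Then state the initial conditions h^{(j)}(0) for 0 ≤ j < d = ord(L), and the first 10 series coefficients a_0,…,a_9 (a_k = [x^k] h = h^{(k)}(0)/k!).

f: a_k = 4, 4, 4, 4, 4, 4, 4, 4, 4, 4, …
g: a_k = 0, -1, 1/2, -1/3, 1/4, -1/5, 1/6, -1/7, 1/8, -1/9, …
f·g: L₀ = L_f ⊗_s L_g, ord ≤ 1·2.
Derive L from L₀ (diff closure).
L = 4 + (1 + 5·x)·Dx + (-1 + x^2)·Dx^2  (order 2).
h: a_k = -4, -4, -10, -28/3, -47/3, -74/5, -319/15, -2132/105, -1879/70, -1627/63, …
ICs: h(0) = -4, h′(0) = -4.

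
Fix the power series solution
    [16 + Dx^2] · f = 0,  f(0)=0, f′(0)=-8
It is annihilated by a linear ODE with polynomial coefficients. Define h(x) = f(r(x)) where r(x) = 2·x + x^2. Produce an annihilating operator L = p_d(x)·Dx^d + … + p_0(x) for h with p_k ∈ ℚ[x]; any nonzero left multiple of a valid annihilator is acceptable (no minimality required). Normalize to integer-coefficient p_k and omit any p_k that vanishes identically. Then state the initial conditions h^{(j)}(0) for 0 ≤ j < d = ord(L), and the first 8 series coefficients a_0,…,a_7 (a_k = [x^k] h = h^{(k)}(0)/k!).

L = (64 + 192·x + 192·x^2 + 64·x^3) - Dx + (1 + x)·Dx^2  (order 2).
h: a_k = 0, -16, -8, 512/3, 256, -6272/15, -1344, -167936/315, …
ICs: h(0) = 0, h′(0) = -16.

f: a_k = 0, -8, 0, 64/3, 0, -256/15, 0, 2048/315, …
f∘r: x↦r, Dx↦Dx/r' in L_f ⇒ L₀.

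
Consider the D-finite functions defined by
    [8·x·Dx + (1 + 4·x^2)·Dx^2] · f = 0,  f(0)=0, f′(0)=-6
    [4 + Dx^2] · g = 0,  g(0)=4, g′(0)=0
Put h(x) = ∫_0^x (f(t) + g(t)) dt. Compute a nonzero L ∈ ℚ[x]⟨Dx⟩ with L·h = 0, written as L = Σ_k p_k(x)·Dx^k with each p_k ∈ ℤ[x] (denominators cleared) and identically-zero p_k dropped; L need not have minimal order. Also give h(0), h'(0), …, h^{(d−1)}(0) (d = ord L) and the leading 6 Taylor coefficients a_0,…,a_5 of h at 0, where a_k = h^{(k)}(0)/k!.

f: a_k = 0, -6, 0, 8, 0, -96/5, …
g: a_k = 4, 0, -8, 0, 8/3, 0, …
Weyl lclm of L_f,L_g ⇒ L₀ (ord ≤ 4).
h=∫h₀ ⇒ L = L₀·Dx.
L = (-352·x + 1792·x^3 + 512·x^5)·Dx^2 + (-4 + 112·x^2 + 576·x^4 + 256·x^6)·Dx^3 + (-88·x + 448·x^3 + 128·x^5)·Dx^4 + (-1 + 28·x^2 + 144·x^4 + 64·x^6)·Dx^5  (order 5).
h: a_k = 0, 4, -3, -8/3, 2, 8/15, …
ICs: h(0) = 0, h′(0) = 4, h′′(0) = -6, h′′′(0) = -16, h′′′′(0) = 48.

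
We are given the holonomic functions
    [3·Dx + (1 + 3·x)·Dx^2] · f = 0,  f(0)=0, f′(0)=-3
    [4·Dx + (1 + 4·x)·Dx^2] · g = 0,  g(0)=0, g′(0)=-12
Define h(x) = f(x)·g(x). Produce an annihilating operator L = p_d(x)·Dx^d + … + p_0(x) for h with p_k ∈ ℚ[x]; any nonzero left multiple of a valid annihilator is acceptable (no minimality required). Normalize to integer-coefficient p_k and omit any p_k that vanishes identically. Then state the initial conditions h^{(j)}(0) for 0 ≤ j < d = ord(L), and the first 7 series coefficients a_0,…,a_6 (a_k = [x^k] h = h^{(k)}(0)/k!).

L = (600 + 4032·x + 6912·x^2)·Dx + (854 + 8808·x + 30240·x^2 + 34560·x^3)·Dx^2 + (172 + 2380·x + 12312·x^2 + 28224·x^3 + 24192·x^4)·Dx^3 + (7 + 122·x + 847·x^2 + 2928·x^3 + 5040·x^4 + 3456·x^5)·Dx^4  (order 4).
h: a_k = 0, 0, 36, -126, 408, -1323, 21762/5, …
ICs: h(0) = 0, h′(0) = 0, h′′(0) = 72, h′′′(0) = -756.

f: a_k = 0, -3, 9/2, -9, 81/4, -243/5, 243/2, …
g: a_k = 0, -12, 24, -64, 192, -3072/5, 2048, …
L₀ := L_f ⊗_s L_g (sym. prod.), ord ≤ 4.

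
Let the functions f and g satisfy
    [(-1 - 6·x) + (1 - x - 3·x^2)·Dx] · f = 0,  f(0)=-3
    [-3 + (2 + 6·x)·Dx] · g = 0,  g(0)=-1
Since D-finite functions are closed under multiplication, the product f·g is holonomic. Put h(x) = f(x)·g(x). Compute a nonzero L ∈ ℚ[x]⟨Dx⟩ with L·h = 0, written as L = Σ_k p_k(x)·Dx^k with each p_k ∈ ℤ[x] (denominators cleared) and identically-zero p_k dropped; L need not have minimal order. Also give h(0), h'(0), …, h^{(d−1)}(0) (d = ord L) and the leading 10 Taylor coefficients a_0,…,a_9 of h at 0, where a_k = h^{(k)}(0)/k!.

f: a_k = -3, -3, -12, -21, -57, -120, -291, -651, -1524, -3477, …
g: a_k = -1, -3/2, 9/8, -27/16, 405/128, -1701/256, 15309/1024, -72171/2048, 2814669/32768, -14073345/65536, …
Sym-product of L_f,L_g gives L₀ (≤ ord 1).
L = (5 + 15·x + 27·x^2) + (-2 - 4·x + 12·x^2 + 18·x^3)·Dx  (order 1).
h: a_k = 3, 15/2, 105/8, 651/16, 9033/128, 54417/256, 388533/1024, 2299587/2048, 65648553/32768, 394277493/65536, …
ICs: h(0) = 3.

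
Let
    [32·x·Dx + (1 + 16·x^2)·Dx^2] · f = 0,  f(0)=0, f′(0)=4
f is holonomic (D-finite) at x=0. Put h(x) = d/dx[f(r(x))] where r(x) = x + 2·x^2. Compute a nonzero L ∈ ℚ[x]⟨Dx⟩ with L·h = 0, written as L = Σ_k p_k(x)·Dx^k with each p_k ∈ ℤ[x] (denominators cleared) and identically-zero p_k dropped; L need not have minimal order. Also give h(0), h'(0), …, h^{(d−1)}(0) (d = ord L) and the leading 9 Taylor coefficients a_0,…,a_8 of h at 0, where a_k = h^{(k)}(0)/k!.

f: a_k = 0, 4, 0, -64/3, 0, 1024/5, 0, -16384/7, 0, …
L₀ from L_f via x↦r, Dx↦r'^{-1}Dx.
Derive L from L₀ (diff closure).
L = (-4 + 32·x + 256·x^2 + 768·x^3 + 768·x^4) + (1 + 4·x + 16·x^2 + 128·x^3 + 320·x^4 + 256·x^5)·Dx  (order 1).
h: a_k = 4, 16, -64, -512, -256, 11264, 40960, -131072, -1359872, …
ICs: h(0) = 4.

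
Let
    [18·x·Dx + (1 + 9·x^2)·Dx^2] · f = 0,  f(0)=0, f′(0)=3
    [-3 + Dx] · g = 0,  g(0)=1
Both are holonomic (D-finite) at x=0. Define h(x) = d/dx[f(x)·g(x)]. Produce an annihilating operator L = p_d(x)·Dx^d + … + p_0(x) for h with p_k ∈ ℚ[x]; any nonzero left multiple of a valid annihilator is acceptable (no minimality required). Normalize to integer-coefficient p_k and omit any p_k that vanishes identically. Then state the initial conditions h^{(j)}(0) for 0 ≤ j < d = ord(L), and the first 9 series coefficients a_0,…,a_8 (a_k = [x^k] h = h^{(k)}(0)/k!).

L = (9 + 135·x - 243·x^2 + 243·x^3) + (-54·x + 108·x^2 - 162·x^3)·Dx + (-1 + 3·x - 9·x^2 + 27·x^3)·Dx^2  (order 2).
h: a_k = 3, 18, 27/2, -54, 729/8, 2673/4, -67797/80, -82377/14, 7551711/896, …
ICs: h(0) = 3, h′(0) = 18.

f: a_k = 0, 3, 0, -9, 0, 243/5, 0, -2187/7, 0, …
g: a_k = 1, 3, 9/2, 9/2, 27/8, 81/40, 81/80, 243/560, 729/4480, …
f·g: L₀ = L_f ⊗_s L_g, ord ≤ 2·1.
h₀' ⇒ L via d/dx closure of L₀.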